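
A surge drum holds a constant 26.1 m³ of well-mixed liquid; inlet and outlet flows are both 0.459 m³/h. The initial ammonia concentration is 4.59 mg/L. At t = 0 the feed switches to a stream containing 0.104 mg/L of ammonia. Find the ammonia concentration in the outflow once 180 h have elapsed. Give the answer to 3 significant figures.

0.293 mg/L

Accumulation = in − out for the solute gives V dC/dt = Q(C_in − C).
Time constant τ = V/Q = 26.1/0.459 = 56.863 h.
This is linear first-order; C(t) = C_in + (C₀ − C_in) e^(−t/τ).
C(180) = 0.104 + (4.59 − 0.104)·e^(−180/56.863) = 0.104 + (4.4860)·0.042192 = 0.29327 mg/L.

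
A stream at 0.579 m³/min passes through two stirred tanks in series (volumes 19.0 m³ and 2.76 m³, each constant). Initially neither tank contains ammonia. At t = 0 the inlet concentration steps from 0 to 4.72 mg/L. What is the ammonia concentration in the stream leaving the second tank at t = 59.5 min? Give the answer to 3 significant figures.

Species balance on tank i: dCᵢ/dt = (Cᵢ₋₁ − Cᵢ)/τᵢ with τᵢ = Vᵢ/Q.
τ₁ = 19.0/0.579 = 32.815 min; τ₂ = 2.76/0.579 = 4.7668 min.
Solving the cascade with C₁(0)=C₂(0)=0 gives C₂(t) = C_in[1 − (τ₁ e^(−t/τ₁) − τ₂ e^(−t/τ₂))/(τ₁ − τ₂)].
At t = 59.5: e^(−t/τ₁) = 0.16313, e^(−t/τ₂) = 3.7941e-06.
C₂ = 4.72·[1 − (32.815·0.16313 − 4.7668·3.7941e-06)/(28.048)] = 4.72·0.80914 = 3.8192 mg/L.

3.82 mg/L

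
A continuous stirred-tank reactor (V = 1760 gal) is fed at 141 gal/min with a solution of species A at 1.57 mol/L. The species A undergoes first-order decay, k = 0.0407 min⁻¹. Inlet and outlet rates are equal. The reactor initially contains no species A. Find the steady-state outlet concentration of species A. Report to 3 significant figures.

V dC/dt = Q(C_in − C) − k V C.
At steady state: 0 = Q C_in − (Q + kV) C_ss, so C_ss = Q C_in/(Q + kV).
C_ss = 141·1.57/(141 + 0.0407·1760) = 221.37/212.63 = 1.0411 mol/L.

1.04 mol/L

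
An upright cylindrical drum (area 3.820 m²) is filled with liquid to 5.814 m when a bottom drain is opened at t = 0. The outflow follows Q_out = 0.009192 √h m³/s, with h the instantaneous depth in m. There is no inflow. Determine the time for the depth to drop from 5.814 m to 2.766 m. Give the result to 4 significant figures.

621.8 s

A dh/dt = −Q_out = −0.009192 √h.
Separate and integrate: 2(√h − √h₀) = −(0.009192/A) t.
t = 2A(√h₀ − √h)/0.009192 = 2·3.820·(√5.814 − √2.766)/0.009192
  = 7.64000 × (2.41122 − 1.66313) / 0.009192 = 621.784 s.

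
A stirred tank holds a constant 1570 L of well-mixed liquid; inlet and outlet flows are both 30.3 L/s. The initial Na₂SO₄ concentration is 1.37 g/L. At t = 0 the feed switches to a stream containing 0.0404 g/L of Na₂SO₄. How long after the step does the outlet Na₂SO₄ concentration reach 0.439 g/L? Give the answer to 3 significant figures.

Mass balance on the solute (V constant): V dC/dt = Q(C_in − C), so τ = V/Q = 51.815 s.
C(t) = C_in + (C₀ − C_in) e^(−t/τ). Set C = 0.439 and solve for t:
e^(−t/τ) = (C − C_in)/(C₀ − C_in) = (0.439 − 0.0404)/(1.37 − 0.0404) = 0.29979
t = −τ ln(…) = 51.815 × 1.2047 = 62.420 s.

62.4 s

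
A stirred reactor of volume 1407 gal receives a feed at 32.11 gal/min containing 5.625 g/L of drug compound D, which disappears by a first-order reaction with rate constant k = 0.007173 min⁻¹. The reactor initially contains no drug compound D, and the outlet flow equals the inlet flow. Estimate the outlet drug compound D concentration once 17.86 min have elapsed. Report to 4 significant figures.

Species balance: V dC/dt = Q C_in − Q C − k V C.
dC/dt = (Q/V) C_in − (Q/V + k) C; effective rate a = Q/V + k = 0.0228216 + 0.007173 = 0.0299946 min⁻¹.
C_ss = Q C_in/(Q + kV) = 4.27982 g/L; C(t) = C_ss + (C₀ − C_ss) e^(−a t).
C(17.86) = 4.27982 + (-4.27982)·e^(−0.0299946·17.86) = 4.27982 + (-4.27982)·0.585257 = 1.77502 g/L.

1.775 g/L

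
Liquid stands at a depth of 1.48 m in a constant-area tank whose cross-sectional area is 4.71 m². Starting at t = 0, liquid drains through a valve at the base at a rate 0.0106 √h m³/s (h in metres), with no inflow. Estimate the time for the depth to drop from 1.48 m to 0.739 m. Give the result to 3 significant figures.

317 s

Accumulation of liquid (constant cross-section A): A dh/dt = −0.0106 √h.
∫ h^(−1/2) dh = −(0.0106/A) ∫ dt, giving 2√h = 2√h₀ − (0.0106/A) t.
t = 2A(√h₀ − √h)/0.0106 = 2·4.71·(√1.48 − √0.739)/0.0106
  = 9.4200 × (1.2166 − 0.85965) / 0.0106 = 317.17 s.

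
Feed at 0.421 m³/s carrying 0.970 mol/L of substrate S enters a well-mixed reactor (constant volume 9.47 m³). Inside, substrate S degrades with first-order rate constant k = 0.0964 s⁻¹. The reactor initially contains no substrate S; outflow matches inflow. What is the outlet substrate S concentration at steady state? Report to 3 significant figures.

Species balance: V dC/dt = Q C_in − Q C − k V C.
At steady state: 0 = Q C_in − (Q + kV) C_ss, so C_ss = Q C_in/(Q + kV).
C_ss = 0.421·0.970/(0.421 + 0.0964·9.47) = 0.40837/1.3339 = 0.30615 mol/L.

0.306 mol/L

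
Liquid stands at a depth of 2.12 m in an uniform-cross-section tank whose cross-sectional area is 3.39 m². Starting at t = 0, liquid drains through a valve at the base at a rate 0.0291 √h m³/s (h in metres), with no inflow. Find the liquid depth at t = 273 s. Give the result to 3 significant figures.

0.0808 m

Accumulation of liquid (constant cross-section A): A dh/dt = −0.0291 √h.
This is separable: 2 d(√h)/dt = −0.0291/A, so √h = √h₀ − (0.0291/(2A)) t.
√h = √2.12 − 0.0291·273/(2·3.39) = 1.4560 − 1.1717 = 0.28430.
h = 0.28430² = 0.080824 m.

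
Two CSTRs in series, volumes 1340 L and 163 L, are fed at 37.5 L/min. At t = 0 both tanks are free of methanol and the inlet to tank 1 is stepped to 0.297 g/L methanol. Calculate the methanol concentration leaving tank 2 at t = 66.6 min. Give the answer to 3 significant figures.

Species balance on tank i: dCᵢ/dt = (Cᵢ₋₁ − Cᵢ)/τᵢ with τᵢ = Vᵢ/Q.
τ₁ = 1340/37.5 = 35.733 min; τ₂ = 163/37.5 = 4.3467 min.
Tank 1: C₁ = C_in(1 − e^(−t/τ₁)). Tank 2 (τ₁ ≠ τ₂): C₂ = C_in[1 − (τ₁ e^(−t/τ₁) − τ₂ e^(−t/τ₂))/(τ₁ − τ₂)].
At t = 66.6: e^(−t/τ₁) = 0.15508, e^(−t/τ₂) = 2.2167e-07.
C₂ = 0.297·[1 − (35.733·0.15508 − 4.3467·2.2167e-07)/(31.387)] = 0.297·0.82344 = 0.24456 g/L.

0.245 g/L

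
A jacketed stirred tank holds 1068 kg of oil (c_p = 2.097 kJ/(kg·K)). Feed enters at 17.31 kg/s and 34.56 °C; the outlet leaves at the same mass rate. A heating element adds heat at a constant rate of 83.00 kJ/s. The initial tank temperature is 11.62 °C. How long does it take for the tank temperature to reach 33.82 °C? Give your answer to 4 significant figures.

130.8 s

Energy balance: M c_p dT/dt = ṁ c_p (T_in − T) + 83.00.
τ = M/ṁ = 61.6984 s; T_ss = T_in + Q̇/(ṁ c_p) = 36.8466 °C.
T(t) = T_ss + (T₀ − T_ss) e^(−t/τ). Set T = 33.82:
e^(−t/τ) = (33.82 − 36.8466)/(11.62 − 36.8466) = 0.119975
t = −61.6984 · ln(0.119975) = 130.830 s.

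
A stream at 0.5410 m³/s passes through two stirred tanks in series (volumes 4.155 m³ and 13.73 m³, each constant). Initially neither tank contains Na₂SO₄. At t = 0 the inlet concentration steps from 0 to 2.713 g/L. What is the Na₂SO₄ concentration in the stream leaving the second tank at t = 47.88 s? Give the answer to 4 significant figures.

Species balance on tank i: dCᵢ/dt = (Cᵢ₋₁ − Cᵢ)/τᵢ with τᵢ = Vᵢ/Q.
τ₁ = 4.155/0.5410 = 7.68022 s; τ₂ = 13.73/0.5410 = 25.3789 s.
Solving the cascade with C₁(0)=C₂(0)=0 gives C₂(t) = C_in[1 − (τ₁ e^(−t/τ₁) − τ₂ e^(−t/τ₂))/(τ₁ − τ₂)].
At t = 47.88: e^(−t/τ₁) = 0.00196121, e^(−t/τ₂) = 0.151586.
C₂ = 2.713·[1 − (7.68022·0.00196121 − 25.3789·0.151586)/(-17.6987)] = 2.713·0.783486 = 2.12560 g/L.

2.126 g/L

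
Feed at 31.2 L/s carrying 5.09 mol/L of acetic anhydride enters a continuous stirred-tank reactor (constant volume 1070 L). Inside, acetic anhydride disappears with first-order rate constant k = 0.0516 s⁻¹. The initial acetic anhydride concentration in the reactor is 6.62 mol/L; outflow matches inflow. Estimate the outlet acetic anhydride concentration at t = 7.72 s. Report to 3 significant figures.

4.40 mol/L

V dC/dt = Q(C_in − C) − k V C.
dC/dt = (Q/V) C_in − (Q/V + k) C; effective rate a = Q/V + k = 0.029159 + 0.0516 = 0.080759 s⁻¹.
C_ss = Q C_in/(Q + kV) = 1.8378 mol/L; C(t) = C_ss + (C₀ − C_ss) e^(−a t).
C(7.72) = 1.8378 + (4.7822)·e^(−0.080759·7.72) = 1.8378 + (4.7822)·0.53609 = 4.4015 mol/L.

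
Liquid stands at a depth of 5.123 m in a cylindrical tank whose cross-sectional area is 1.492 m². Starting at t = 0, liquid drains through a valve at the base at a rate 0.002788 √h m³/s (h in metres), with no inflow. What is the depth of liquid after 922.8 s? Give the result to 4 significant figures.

1.963 m

Accumulation of liquid (constant cross-section A): A dh/dt = −0.002788 √h.
Separate and integrate: 2(√h − √h₀) = −(0.002788/A) t.
√h = √5.123 − 0.002788·922.8/(2·1.492) = 2.26340 − 0.862187 = 1.40122.
h = 1.40122² = 1.96341 m.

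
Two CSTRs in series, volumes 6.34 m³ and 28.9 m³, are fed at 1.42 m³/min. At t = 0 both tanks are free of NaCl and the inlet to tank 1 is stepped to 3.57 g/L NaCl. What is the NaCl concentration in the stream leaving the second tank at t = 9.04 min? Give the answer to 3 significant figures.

0.769 g/L

Time constants: τᵢ = Vᵢ/Q for each well-mixed tank.
τ₁ = 6.34/1.42 = 4.4648 min; τ₂ = 28.9/1.42 = 20.352 min.
Solving the cascade with C₁(0)=C₂(0)=0 gives C₂(t) = C_in[1 − (τ₁ e^(−t/τ₁) − τ₂ e^(−t/τ₂))/(τ₁ − τ₂)].
At t = 9.04: e^(−t/τ₁) = 0.13203, e^(−t/τ₂) = 0.64135.
C₂ = 3.57·[1 − (4.4648·0.13203 − 20.352·0.64135)/(-15.887)] = 3.57·0.21552 = 0.76939 g/L.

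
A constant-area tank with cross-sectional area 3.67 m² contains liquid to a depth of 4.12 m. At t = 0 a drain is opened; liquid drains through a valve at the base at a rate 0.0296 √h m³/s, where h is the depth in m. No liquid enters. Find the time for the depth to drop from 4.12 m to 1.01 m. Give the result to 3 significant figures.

Accumulation of liquid (constant cross-section A): A dh/dt = −0.0296 √h.
Separate and integrate: 2(√h − √h₀) = −(0.0296/A) t.
t = 2A(√h₀ − √h)/0.0296 = 2·3.67·(√4.12 − √1.01)/0.0296
  = 7.3400 × (2.0298 − 1.0050) / 0.0296 = 254.12 s.

254 s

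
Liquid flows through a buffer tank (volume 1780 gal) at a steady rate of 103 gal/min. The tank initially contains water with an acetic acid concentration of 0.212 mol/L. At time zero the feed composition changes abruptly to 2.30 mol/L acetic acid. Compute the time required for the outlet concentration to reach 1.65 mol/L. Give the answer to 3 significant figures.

20.2 min

Species balance: V dC/dt = Q(C_in − C) ⇒ τ = V/Q = 17.282 min.
C(t) = C_in + (C₀ − C_in) e^(−t/τ). Set C = 1.65 and solve for t:
e^(−t/τ) = (C − C_in)/(C₀ − C_in) = (1.65 − 2.30)/(0.212 − 2.30) = 0.31130
t = −τ ln(…) = 17.282 × 1.1670 = 20.167 min.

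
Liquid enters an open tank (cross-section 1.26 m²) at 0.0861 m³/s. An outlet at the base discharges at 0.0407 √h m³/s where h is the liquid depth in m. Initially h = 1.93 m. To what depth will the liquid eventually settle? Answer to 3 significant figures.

4.48 m

Volume balance on the tank: A dh/dt = Q_in − 0.0407 √h. At steady state dh/dt = 0:
Q_in = 0.0407 √h_ss ⇒ √h_ss = 0.0861/0.0407 = 2.1155.
h_ss = 2.1155² = 4.4753 m. (Since h₀ = 1.93 m < h_ss, the level will rise toward this value.)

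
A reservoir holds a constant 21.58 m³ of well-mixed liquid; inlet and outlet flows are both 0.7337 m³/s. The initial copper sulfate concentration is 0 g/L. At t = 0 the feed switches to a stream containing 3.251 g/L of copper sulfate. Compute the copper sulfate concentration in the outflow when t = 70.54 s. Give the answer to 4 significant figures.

Mass balance on the solute (V constant): V dC/dt = Q(C_in − C).
Time constant τ = V/Q = 21.58/0.7337 = 29.4126 s.
Solution: C(t) = C_in + (C₀ − C_in) e^(−t/τ).
C(70.54) = 3.251 + (0 − 3.251)·e^(−70.54/29.4126) = 3.251 + (-3.25100)·0.0908728 = 2.95557 g/L.

2.956 g/L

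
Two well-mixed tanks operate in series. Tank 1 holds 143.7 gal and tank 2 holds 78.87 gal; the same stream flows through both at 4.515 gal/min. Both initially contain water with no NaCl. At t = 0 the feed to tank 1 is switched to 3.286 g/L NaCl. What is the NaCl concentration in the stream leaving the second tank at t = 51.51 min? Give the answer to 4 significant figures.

2.052 g/L

Each tank obeys Vᵢ dCᵢ/dt = Q(Cᵢ₋₁ − Cᵢ), so τᵢ = Vᵢ/Q.
τ₁ = 143.7/4.515 = 31.8272 min; τ₂ = 78.87/4.515 = 17.4684 min.
Tank 1: C₁ = C_in(1 − e^(−t/τ₁)). Tank 2 (τ₁ ≠ τ₂): C₂ = C_in[1 − (τ₁ e^(−t/τ₁) − τ₂ e^(−t/τ₂))/(τ₁ − τ₂)].
At t = 51.51: e^(−t/τ₁) = 0.198211, e^(−t/τ₂) = 0.0524053.
C₂ = 3.286·[1 − (31.8272·0.198211 − 17.4684·0.0524053)/(14.3588)] = 3.286·0.624407 = 2.05180 g/L.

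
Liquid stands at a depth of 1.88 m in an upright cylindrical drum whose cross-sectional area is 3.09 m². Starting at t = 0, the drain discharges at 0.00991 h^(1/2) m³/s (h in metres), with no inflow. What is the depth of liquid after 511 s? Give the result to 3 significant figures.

0.304 m

A dh/dt = −Q_out = −0.00991 √h.
∫ h^(−1/2) dh = −(0.00991/A) ∫ dt, giving 2√h = 2√h₀ − (0.00991/A) t.
√h = √1.88 − 0.00991·511/(2·3.09) = 1.3711 − 0.81942 = 0.55171.
h = 0.55171² = 0.30439 m.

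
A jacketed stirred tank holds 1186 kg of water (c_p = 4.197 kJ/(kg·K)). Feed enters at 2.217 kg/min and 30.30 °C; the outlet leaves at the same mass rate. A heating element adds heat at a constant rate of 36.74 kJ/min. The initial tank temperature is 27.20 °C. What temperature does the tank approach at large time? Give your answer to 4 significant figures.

34.25 °C

M c_p dT/dt = ṁ c_p (T_in − T) + Q̇.
At steady state dT/dt = 0 ⇒ T_ss = T_in + Q̇/(ṁ c_p) = 30.30 + 36.74/(2.217·4.197) = 34.2485 °C.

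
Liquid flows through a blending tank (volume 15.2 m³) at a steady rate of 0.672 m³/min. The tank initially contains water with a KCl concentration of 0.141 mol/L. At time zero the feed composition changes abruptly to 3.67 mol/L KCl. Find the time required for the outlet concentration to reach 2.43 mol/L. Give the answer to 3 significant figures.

23.7 min

Species balance: V dC/dt = Q(C_in − C) ⇒ τ = V/Q = 22.619 min.
C(t) = C_in + (C₀ − C_in) e^(−t/τ). Set C = 2.43 and solve for t:
e^(−t/τ) = (C − C_in)/(C₀ − C_in) = (2.43 − 3.67)/(0.141 − 3.67) = 0.35137
t = −τ ln(…) = 22.619 × 1.0459 = 23.657 min.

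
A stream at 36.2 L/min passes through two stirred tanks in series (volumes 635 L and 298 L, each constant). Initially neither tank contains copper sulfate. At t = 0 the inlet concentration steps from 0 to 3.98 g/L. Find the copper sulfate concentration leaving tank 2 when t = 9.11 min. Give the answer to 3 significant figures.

Each tank obeys Vᵢ dCᵢ/dt = Q(Cᵢ₋₁ − Cᵢ), so τᵢ = Vᵢ/Q.
τ₁ = 635/36.2 = 17.541 min; τ₂ = 298/36.2 = 8.2320 min.
Tank 1: C₁ = C_in(1 − e^(−t/τ₁)). Tank 2 (τ₁ ≠ τ₂): C₂ = C_in[1 − (τ₁ e^(−t/τ₁) − τ₂ e^(−t/τ₂))/(τ₁ − τ₂)].
At t = 9.11: e^(−t/τ₁) = 0.59491, e^(−t/τ₂) = 0.33066.
C₂ = 3.98·[1 − (17.541·0.59491 − 8.2320·0.33066)/(9.3094)] = 3.98·0.17142 = 0.68226 g/L.

0.682 g/L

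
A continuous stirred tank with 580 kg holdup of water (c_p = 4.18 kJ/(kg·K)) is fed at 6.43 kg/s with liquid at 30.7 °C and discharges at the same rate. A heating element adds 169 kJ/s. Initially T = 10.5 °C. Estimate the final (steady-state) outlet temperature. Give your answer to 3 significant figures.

37.0 °C

M c_p dT/dt = ṁ c_p (T_in − T) + Q̇.
At steady state dT/dt = 0 ⇒ T_ss = T_in + Q̇/(ṁ c_p) = 30.7 + 169/(6.43·4.18) = 36.988 °C.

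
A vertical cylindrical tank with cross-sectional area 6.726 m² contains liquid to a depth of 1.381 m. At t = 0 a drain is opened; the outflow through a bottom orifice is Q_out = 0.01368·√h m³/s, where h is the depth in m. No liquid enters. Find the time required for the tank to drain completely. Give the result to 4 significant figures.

A dh/dt = −Q_out = −0.01368 √h.
∫ h^(−1/2) dh = −(0.01368/A) ∫ dt, giving 2√h = 2√h₀ − (0.01368/A) t.
Tank is empty when √h = 0: t_empty = 2A√h₀/0.01368.
t_empty = 2·6.726·√1.381/0.01368 = 13.4520·1.17516/0.01368 = 1155.57 s.

1156 s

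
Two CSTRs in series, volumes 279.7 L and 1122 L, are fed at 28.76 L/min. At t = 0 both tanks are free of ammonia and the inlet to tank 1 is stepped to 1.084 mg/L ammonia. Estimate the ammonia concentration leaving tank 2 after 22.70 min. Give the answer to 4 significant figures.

0.3119 mg/L

Each tank obeys Vᵢ dCᵢ/dt = Q(Cᵢ₋₁ − Cᵢ), so τᵢ = Vᵢ/Q.
τ₁ = 279.7/28.76 = 9.72531 min; τ₂ = 1122/28.76 = 39.0125 min.
Tank 1: C₁ = C_in(1 − e^(−t/τ₁)). Tank 2 (τ₁ ≠ τ₂): C₂ = C_in[1 − (τ₁ e^(−t/τ₁) − τ₂ e^(−t/τ₂))/(τ₁ − τ₂)].
At t = 22.70: e^(−t/τ₁) = 0.0968962, e^(−t/τ₂) = 0.558855.
C₂ = 1.084·[1 − (9.72531·0.0968962 − 39.0125·0.558855)/(-29.2872)] = 1.084·0.287743 = 0.311914 mg/L.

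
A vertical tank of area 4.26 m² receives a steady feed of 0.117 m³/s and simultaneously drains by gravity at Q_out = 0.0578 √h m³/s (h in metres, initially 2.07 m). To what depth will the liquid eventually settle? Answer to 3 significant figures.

Volume balance on the tank: A dh/dt = Q_in − 0.0578 √h. At steady state dh/dt = 0:
Q_in = 0.0578 √h_ss ⇒ √h_ss = 0.117/0.0578 = 2.0242.
h_ss = 2.0242² = 4.0975 m. (Since h₀ = 2.07 m < h_ss, the level will rise toward this value.)

4.10 m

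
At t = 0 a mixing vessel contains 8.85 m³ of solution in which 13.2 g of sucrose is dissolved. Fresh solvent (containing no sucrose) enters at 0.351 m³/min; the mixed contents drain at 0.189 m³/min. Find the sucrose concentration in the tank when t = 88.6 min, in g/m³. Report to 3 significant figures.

Total volume: dV/dt = Q_in − Q_out = 0.16200 m³/min, so V(t) = 8.85 + 0.16200 t and V(88.6) = 23.203 m³.
Species balance (pure solvent in): dm/dt = −Q_out · m/V(t).
dm/m = −Q_out dt/(V₀ + 0.16200 t); integrating gives ln(m/m₀) = −(Q_out/(Q_in−Q_out)) ln(V/V₀).
m = m₀ (V₀/V)^(Q_out/(Q_in−Q_out)) = 13.2 × (8.85/23.203)^(1.1667) = 4.2875 g.
C = m/V = 4.2875/23.203 = 0.18478 g/m³.

0.185 g/m³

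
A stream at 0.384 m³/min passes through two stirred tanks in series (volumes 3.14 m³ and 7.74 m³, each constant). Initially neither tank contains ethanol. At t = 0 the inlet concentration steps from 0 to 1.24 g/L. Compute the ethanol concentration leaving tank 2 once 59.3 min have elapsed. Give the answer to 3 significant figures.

1.13 g/L

Species balance on tank i: dCᵢ/dt = (Cᵢ₋₁ − Cᵢ)/τᵢ with τᵢ = Vᵢ/Q.
τ₁ = 3.14/0.384 = 8.1771 min; τ₂ = 7.74/0.384 = 20.156 min.
Tank 1: C₁ = C_in(1 − e^(−t/τ₁)). Tank 2 (τ₁ ≠ τ₂): C₂ = C_in[1 − (τ₁ e^(−t/τ₁) − τ₂ e^(−t/τ₂))/(τ₁ − τ₂)].
At t = 59.3: e^(−t/τ₁) = 0.00070877, e^(−t/τ₂) = 0.052759.
C₂ = 1.24·[1 − (8.1771·0.00070877 − 20.156·0.052759)/(-11.979)] = 1.24·0.91171 = 1.1305 g/L.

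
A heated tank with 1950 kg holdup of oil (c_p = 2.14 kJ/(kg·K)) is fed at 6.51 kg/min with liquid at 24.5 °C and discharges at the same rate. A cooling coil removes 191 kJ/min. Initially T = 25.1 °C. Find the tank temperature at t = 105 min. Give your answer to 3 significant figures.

M c_p dT/dt = ṁ c_p (T_in − T) − Q̇.
Rearrange: dT/dt = (T_ss − T)/τ with τ = M/ṁ = 299.54 min and T_ss = T_in − Q̇/(ṁ c_p) = 10.790 °C.
Integrating: T(t) = T_ss + (T₀ − T_ss) e^(−t/τ).
T(105) = 10.790 + (14.310)·e^(−105/299.54) = 10.790 + (14.310)·0.70431 = 20.869 °C.

20.9 °C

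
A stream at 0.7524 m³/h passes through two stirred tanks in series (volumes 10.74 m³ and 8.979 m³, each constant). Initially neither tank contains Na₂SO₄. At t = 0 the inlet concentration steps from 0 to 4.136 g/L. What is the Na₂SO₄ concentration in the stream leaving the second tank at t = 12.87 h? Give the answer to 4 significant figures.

1.070 g/L

Each tank obeys Vᵢ dCᵢ/dt = Q(Cᵢ₋₁ − Cᵢ), so τᵢ = Vᵢ/Q.
τ₁ = 10.74/0.7524 = 14.2743 h; τ₂ = 8.979/0.7524 = 11.9338 h.
Tank 1: C₁ = C_in(1 − e^(−t/τ₁)). Tank 2 (τ₁ ≠ τ₂): C₂ = C_in[1 − (τ₁ e^(−t/τ₁) − τ₂ e^(−t/τ₂))/(τ₁ − τ₂)].
At t = 12.87: e^(−t/τ₁) = 0.405912, e^(−t/τ₂) = 0.340123.
C₂ = 4.136·[1 − (14.2743·0.405912 − 11.9338·0.340123)/(2.34051)] = 4.136·0.258642 = 1.06974 g/L.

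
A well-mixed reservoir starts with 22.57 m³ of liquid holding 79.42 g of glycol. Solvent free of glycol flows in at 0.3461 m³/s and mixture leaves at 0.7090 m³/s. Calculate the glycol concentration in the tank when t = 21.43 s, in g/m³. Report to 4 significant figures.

2.352 g/m³

Total volume: dV/dt = Q_in − Q_out = -0.362900 m³/s, so V(t) = 22.57 − 0.362900 t and V(21.43) = 14.7931 m³.
Solute balance: dm/dt = 0 − Q_out C = −Q_out m/V(t).
Separate: dm/m = −Q_out dt/V(t) ⇒ ln(m/m₀) = −(Q_out/(Q_in−Q_out)) ln(V/V₀).
m = m₀ (V₀/V)^(Q_out/(Q_in−Q_out)) = 79.42 × (22.57/14.7931)^(-1.95371) = 34.7917 g.
C = m/V = 34.7917/14.7931 = 2.35190 g/m³.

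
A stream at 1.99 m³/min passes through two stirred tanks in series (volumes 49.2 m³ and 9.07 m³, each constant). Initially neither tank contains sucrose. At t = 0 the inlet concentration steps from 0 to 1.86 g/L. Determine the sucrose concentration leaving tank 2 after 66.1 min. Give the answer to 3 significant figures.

Each tank obeys Vᵢ dCᵢ/dt = Q(Cᵢ₋₁ − Cᵢ), so τᵢ = Vᵢ/Q.
τ₁ = 49.2/1.99 = 24.724 min; τ₂ = 9.07/1.99 = 4.5578 min.
Solving the cascade with C₁(0)=C₂(0)=0 gives C₂(t) = C_in[1 − (τ₁ e^(−t/τ₁) − τ₂ e^(−t/τ₂))/(τ₁ − τ₂)].
At t = 66.1: e^(−t/τ₁) = 0.069006, e^(−t/τ₂) = 5.0301e-07.
C₂ = 1.86·[1 − (24.724·0.069006 − 4.5578·5.0301e-07)/(20.166)] = 1.86·0.91540 = 1.7026 g/L.

1.70 g/L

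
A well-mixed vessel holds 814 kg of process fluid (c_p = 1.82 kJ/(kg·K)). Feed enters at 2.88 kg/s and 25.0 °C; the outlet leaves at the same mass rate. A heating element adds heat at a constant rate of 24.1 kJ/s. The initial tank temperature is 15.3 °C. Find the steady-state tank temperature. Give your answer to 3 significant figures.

Unsteady energy balance on the tank contents: M c_p dT/dt = ṁ c_p (T_in − T) + 24.1.
At steady state dT/dt = 0 ⇒ T_ss = T_in + Q̇/(ṁ c_p) = 25.0 + 24.1/(2.88·1.82) = 29.598 °C.

29.6 °C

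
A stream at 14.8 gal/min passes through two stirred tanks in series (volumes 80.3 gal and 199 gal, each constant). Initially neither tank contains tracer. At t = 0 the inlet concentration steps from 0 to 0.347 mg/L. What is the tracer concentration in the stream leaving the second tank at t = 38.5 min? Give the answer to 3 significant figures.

0.314 mg/L

Time constants: τᵢ = Vᵢ/Q for each well-mixed tank.
τ₁ = 80.3/14.8 = 5.4257 min; τ₂ = 199/14.8 = 13.446 min.
Solving the cascade with C₁(0)=C₂(0)=0 gives C₂(t) = C_in[1 − (τ₁ e^(−t/τ₁) − τ₂ e^(−t/τ₂))/(τ₁ − τ₂)].
At t = 38.5: e^(−t/τ₁) = 0.00082850, e^(−t/τ₂) = 0.057079.
C₂ = 0.347·[1 − (5.4257·0.00082850 − 13.446·0.057079)/(-8.0203)] = 0.347·0.90487 = 0.31399 mg/L.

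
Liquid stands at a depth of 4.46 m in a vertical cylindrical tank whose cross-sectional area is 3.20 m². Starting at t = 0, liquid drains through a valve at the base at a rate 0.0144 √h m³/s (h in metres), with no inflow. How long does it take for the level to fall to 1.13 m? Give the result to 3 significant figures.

Mass balance (ρ constant): A dh/dt = −0.0144 √h.
This is separable: 2 d(√h)/dt = −0.0144/A, so √h = √h₀ − (0.0144/(2A)) t.
t = 2A(√h₀ − √h)/0.0144 = 2·3.20·(√4.46 − √1.13)/0.0144
  = 6.4000 × (2.1119 − 1.0630) / 0.0144 = 466.16 s.

466 s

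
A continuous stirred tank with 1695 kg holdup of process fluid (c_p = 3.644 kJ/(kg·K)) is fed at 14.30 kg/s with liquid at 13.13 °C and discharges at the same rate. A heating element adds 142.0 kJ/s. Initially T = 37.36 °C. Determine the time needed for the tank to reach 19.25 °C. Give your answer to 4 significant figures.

218.8 s

M c_p dT/dt = ṁ c_p (T_in − T) + Q̇.
τ = M/ṁ = 118.531 s; T_ss = T_in + Q̇/(ṁ c_p) = 15.8550 °C.
T(t) = T_ss + (T₀ − T_ss) e^(−t/τ). Set T = 19.25:
e^(−t/τ) = (19.25 − 15.8550)/(37.36 − 15.8550) = 0.157868
t = −118.531 · ln(0.157868) = 218.808 s.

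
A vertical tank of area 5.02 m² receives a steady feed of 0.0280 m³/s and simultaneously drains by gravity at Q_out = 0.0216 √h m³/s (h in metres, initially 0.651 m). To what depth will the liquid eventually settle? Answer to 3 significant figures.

1.68 m

A dh/dt = Q_in − 0.0216 √h. Steady state requires inflow = outflow:
Q_in = 0.0216 √h_ss ⇒ √h_ss = 0.0280/0.0216 = 1.2963.
h_ss = 1.2963² = 1.6804 m. (Since h₀ = 0.651 m < h_ss, the level will rise toward this value.)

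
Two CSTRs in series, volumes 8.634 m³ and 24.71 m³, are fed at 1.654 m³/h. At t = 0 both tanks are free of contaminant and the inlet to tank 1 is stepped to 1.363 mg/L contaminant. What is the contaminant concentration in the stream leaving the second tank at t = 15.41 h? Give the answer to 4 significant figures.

0.6544 mg/L

Each tank obeys Vᵢ dCᵢ/dt = Q(Cᵢ₋₁ − Cᵢ), so τᵢ = Vᵢ/Q.
τ₁ = 8.634/1.654 = 5.22007 h; τ₂ = 24.71/1.654 = 14.9395 h.
Solving the cascade with C₁(0)=C₂(0)=0 gives C₂(t) = C_in[1 − (τ₁ e^(−t/τ₁) − τ₂ e^(−t/τ₂))/(τ₁ − τ₂)].
At t = 15.41: e^(−t/τ₁) = 0.0522317, e^(−t/τ₂) = 0.356475.
C₂ = 1.363·[1 − (5.22007·0.0522317 − 14.9395·0.356475)/(-9.71947)] = 1.363·0.480124 = 0.654409 mg/L.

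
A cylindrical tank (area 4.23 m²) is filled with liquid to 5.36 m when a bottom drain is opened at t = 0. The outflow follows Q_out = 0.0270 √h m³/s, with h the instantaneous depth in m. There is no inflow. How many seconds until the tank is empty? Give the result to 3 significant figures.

725 s

With no inflow, A dh/dt = −0.0270 √h.
Separate and integrate: 2(√h − √h₀) = −(0.0270/A) t.
Tank is empty when √h = 0: t_empty = 2A√h₀/0.0270.
t_empty = 2·4.23·√5.36/0.0270 = 8.4600·2.3152/0.0270 = 725.42 s.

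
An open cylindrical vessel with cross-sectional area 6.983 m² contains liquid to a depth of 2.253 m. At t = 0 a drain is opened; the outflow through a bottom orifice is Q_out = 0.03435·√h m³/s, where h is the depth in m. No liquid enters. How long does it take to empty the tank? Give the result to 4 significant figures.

610.3 s

Mass balance (ρ constant): A dh/dt = −0.03435 √h.
∫ h^(−1/2) dh = −(0.03435/A) ∫ dt, giving 2√h = 2√h₀ − (0.03435/A) t.
Set h = 0: 2√h₀ = (0.03435/A) t_empty ⇒ t_empty = 2A√h₀/0.03435.
t_empty = 2·6.983·√2.253/0.03435 = 13.9660·1.50100/0.03435 = 610.275 s.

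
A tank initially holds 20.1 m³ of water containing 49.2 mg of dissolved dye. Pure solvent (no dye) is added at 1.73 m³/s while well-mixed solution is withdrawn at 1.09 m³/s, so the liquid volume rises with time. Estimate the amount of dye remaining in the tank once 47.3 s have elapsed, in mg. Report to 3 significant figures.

Let m(t) be the amount of dye. Volume: V(t) = V₀ + (Q_in − Q_out) t = 20.1 + 0.64000 t; V(47.3) = 50.372 m³.
Species balance (pure solvent in): dm/dt = −Q_out · m/V(t).
Separate: dm/m = −Q_out dt/V(t) ⇒ ln(m/m₀) = −(Q_out/(Q_in−Q_out)) ln(V/V₀).
m = m₀ (V₀/V)^(Q_out/(Q_in−Q_out)) = 49.2 × (20.1/50.372)^(1.7031) = 10.290 mg.

10.3 mg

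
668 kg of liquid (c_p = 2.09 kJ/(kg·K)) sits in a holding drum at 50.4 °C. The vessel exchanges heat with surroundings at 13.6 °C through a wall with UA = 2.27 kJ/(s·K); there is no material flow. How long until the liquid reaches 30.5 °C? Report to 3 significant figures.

479 s

Lumped-capacitance energy balance: M c_p dT/dt = UA(T_amb − T).
τ = M c_p/UA = 615.03 s; T_ss = T_amb = 13.600 °C.
T(t) = T_ss + (T₀ − T_ss)e^(−t/τ); set T = 30.5:
t = −τ ln[(T − T_ss)/(T₀ − T_ss)] = −615.03 · ln(0.45924) = 478.61 s.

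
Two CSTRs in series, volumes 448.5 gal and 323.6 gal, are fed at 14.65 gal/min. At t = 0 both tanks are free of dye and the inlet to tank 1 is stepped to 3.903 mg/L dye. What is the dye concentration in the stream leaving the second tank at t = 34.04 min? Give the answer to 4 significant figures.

Species balance on tank i: dCᵢ/dt = (Cᵢ₋₁ − Cᵢ)/τᵢ with τᵢ = Vᵢ/Q.
τ₁ = 448.5/14.65 = 30.6143 min; τ₂ = 323.6/14.65 = 22.0887 min.
Solving the cascade with C₁(0)=C₂(0)=0 gives C₂(t) = C_in[1 − (τ₁ e^(−t/τ₁) − τ₂ e^(−t/τ₂))/(τ₁ − τ₂)].
At t = 34.04: e^(−t/τ₁) = 0.328934, e^(−t/τ₂) = 0.214155.
C₂ = 3.903·[1 − (30.6143·0.328934 − 22.0887·0.214155)/(8.52560)] = 3.903·0.373686 = 1.45850 mg/L.

1.458 mg/L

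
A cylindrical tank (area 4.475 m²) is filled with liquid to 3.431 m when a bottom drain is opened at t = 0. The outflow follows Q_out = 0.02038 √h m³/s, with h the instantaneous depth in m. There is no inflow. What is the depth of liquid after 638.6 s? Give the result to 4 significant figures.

With no inflow, A dh/dt = −0.02038 √h.
This is separable: 2 d(√h)/dt = −0.02038/A, so √h = √h₀ − (0.02038/(2A)) t.
√h = √3.431 − 0.02038·638.6/(2·4.475) = 1.85230 − 1.45415 = 0.398143.
h = 0.398143² = 0.158518 m.

0.1585 m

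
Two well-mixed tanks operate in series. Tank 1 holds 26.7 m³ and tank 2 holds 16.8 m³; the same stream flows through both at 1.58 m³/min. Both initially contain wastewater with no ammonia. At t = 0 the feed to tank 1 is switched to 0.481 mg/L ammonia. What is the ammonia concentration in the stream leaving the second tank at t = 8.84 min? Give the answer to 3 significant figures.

0.0676 mg/L

Each tank obeys Vᵢ dCᵢ/dt = Q(Cᵢ₋₁ − Cᵢ), so τᵢ = Vᵢ/Q.
τ₁ = 26.7/1.58 = 16.899 min; τ₂ = 16.8/1.58 = 10.633 min.
Tank 1: C₁ = C_in(1 − e^(−t/τ₁)). Tank 2 (τ₁ ≠ τ₂): C₂ = C_in[1 − (τ₁ e^(−t/τ₁) − τ₂ e^(−t/τ₂))/(τ₁ − τ₂)].
At t = 8.84: e^(−t/τ₁) = 0.59267, e^(−t/τ₂) = 0.43545.
C₂ = 0.481·[1 − (16.899·0.59267 − 10.633·0.43545)/(6.2658)] = 0.481·0.14053 = 0.067593 mg/L.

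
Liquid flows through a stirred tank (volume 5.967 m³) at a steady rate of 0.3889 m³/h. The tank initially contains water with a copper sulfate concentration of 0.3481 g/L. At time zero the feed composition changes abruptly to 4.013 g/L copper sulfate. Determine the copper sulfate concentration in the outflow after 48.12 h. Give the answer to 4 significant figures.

3.854 g/L

Species balance on the tank: V dC/dt = Q(C_in − C).
So dC/dt = (C_in − C)/τ with τ = V/Q = 5.967/0.3889 = 15.3433 h.
Solution: C(t) = C_in + (C₀ − C_in) e^(−t/τ).
C(48.12) = 4.013 + (0.3481 − 4.013)·e^(−48.12/15.3433) = 4.013 + (-3.66490)·0.0434464 = 3.85377 g/L.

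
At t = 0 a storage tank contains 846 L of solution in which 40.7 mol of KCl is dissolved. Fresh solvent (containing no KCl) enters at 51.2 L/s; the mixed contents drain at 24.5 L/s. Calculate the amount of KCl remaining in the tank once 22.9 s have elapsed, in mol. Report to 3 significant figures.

24.7 mol

Let m(t) be the amount of KCl. Volume: V(t) = V₀ + (Q_in − Q_out) t = 846 + 26.700 t; V(22.9) = 1457.4 L.
Species balance (pure solvent in): dm/dt = −Q_out · m/V(t).
Separate: dm/m = −Q_out dt/V(t) ⇒ ln(m/m₀) = −(Q_out/(Q_in−Q_out)) ln(V/V₀).
m = m₀ (V₀/V)^(Q_out/(Q_in−Q_out)) = 40.7 × (846/1457.4)^(0.91760) = 24.708 mol.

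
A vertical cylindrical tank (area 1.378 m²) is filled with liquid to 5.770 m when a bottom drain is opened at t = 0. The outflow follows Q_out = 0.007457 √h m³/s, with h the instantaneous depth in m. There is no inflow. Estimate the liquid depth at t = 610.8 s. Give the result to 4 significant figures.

0.5616 m

With no inflow, A dh/dt = −0.007457 √h.
This is separable: 2 d(√h)/dt = −0.007457/A, so √h = √h₀ − (0.007457/(2A)) t.
√h = √5.770 − 0.007457·610.8/(2·1.378) = 2.40208 − 1.65266 = 0.749421.
h = 0.749421² = 0.561631 m.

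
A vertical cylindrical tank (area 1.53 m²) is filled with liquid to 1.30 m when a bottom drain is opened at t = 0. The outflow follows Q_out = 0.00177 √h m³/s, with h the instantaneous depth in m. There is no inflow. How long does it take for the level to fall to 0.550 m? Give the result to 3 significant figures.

689 s

Unsteady balance on liquid volume: A dh/dt = −0.00177 √h.
∫ h^(−1/2) dh = −(0.00177/A) ∫ dt, giving 2√h = 2√h₀ − (0.00177/A) t.
t = 2A(√h₀ − √h)/0.00177 = 2·1.53·(√1.30 − √0.550)/0.00177
  = 3.0600 × (1.1402 − 0.74162) / 0.00177 = 689.03 s.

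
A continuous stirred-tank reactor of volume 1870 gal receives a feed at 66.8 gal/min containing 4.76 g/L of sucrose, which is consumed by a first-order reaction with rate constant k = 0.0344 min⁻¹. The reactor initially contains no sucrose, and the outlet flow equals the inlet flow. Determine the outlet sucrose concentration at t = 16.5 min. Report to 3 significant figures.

1.66 g/L

Accumulation = in − out − consumed: V dC/dt = Q C_in − Q C − k V C.
dC/dt = (Q/V) C_in − (Q/V + k) C; effective rate a = Q/V + k = 0.035722 + 0.0344 = 0.070122 min⁻¹.
C_ss = Q C_in/(Q + kV) = 2.4249 g/L; C(t) = C_ss + (C₀ − C_ss) e^(−a t).
C(16.5) = 2.4249 + (-2.4249)·e^(−0.070122·16.5) = 2.4249 + (-2.4249)·0.31442 = 1.6624 g/L.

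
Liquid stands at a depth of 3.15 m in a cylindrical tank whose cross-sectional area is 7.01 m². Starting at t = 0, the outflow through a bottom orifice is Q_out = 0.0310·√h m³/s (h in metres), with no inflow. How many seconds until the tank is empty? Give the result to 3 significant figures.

803 s

Mass balance (ρ constant): A dh/dt = −0.0310 √h.
Separate and integrate: 2(√h − √h₀) = −(0.0310/A) t.
Set h = 0: 2√h₀ = (0.0310/A) t_empty ⇒ t_empty = 2A√h₀/0.0310.
t_empty = 2·7.01·√3.15/0.0310 = 14.020·1.7748/0.0310 = 802.68 s.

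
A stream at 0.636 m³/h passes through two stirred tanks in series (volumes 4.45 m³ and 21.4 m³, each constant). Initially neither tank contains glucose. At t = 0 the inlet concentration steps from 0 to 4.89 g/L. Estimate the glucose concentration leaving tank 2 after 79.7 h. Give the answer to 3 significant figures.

Each tank obeys Vᵢ dCᵢ/dt = Q(Cᵢ₋₁ − Cᵢ), so τᵢ = Vᵢ/Q.
τ₁ = 4.45/0.636 = 6.9969 h; τ₂ = 21.4/0.636 = 33.648 h.
Tank 1: C₁ = C_in(1 − e^(−t/τ₁)). Tank 2 (τ₁ ≠ τ₂): C₂ = C_in[1 − (τ₁ e^(−t/τ₁) − τ₂ e^(−t/τ₂))/(τ₁ − τ₂)].
At t = 79.7: e^(−t/τ₁) = 1.1299e-05, e^(−t/τ₂) = 0.093607.
C₂ = 4.89·[1 − (6.9969·1.1299e-05 − 33.648·0.093607)/(-26.651)] = 4.89·0.88182 = 4.3121 g/L.

4.31 g/L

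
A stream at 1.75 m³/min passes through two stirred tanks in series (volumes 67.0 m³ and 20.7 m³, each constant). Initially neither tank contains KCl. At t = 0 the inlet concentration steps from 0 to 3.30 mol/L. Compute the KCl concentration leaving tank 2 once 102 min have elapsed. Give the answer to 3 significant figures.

2.97 mol/L

Each tank obeys Vᵢ dCᵢ/dt = Q(Cᵢ₋₁ − Cᵢ), so τᵢ = Vᵢ/Q.
τ₁ = 67.0/1.75 = 38.286 min; τ₂ = 20.7/1.75 = 11.829 min.
Tank 1: C₁ = C_in(1 − e^(−t/τ₁)). Tank 2 (τ₁ ≠ τ₂): C₂ = C_in[1 − (τ₁ e^(−t/τ₁) − τ₂ e^(−t/τ₂))/(τ₁ − τ₂)].
At t = 102: e^(−t/τ₁) = 0.069657, e^(−t/τ₂) = 0.00017989.
C₂ = 3.30·[1 − (38.286·0.069657 − 11.829·0.00017989)/(26.457)] = 3.30·0.89928 = 2.9676 mol/L.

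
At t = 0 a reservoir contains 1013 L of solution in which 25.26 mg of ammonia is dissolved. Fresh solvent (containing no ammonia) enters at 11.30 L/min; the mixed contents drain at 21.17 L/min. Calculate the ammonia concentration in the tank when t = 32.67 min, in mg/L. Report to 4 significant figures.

0.01608 mg/L

Let m(t) be the amount of ammonia. Volume: V(t) = V₀ + (Q_in − Q_out) t = 1013 − 9.87000 t; V(32.67) = 690.547 L.
Solute balance: dm/dt = 0 − Q_out C = −Q_out m/V(t).
dm/m = −Q_out dt/(V₀ − 9.87000 t); integrating gives ln(m/m₀) = −(Q_out/(Q_in−Q_out)) ln(V/V₀).
m = m₀ (V₀/V)^(Q_out/(Q_in−Q_out)) = 25.26 × (1013/690.547)^(-2.14488) = 11.1043 mg.
C = m/V = 11.1043/690.547 = 0.0160804 mg/L.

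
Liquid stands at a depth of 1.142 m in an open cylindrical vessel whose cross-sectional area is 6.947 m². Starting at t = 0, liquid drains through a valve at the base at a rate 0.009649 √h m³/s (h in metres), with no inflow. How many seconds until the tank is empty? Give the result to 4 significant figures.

A dh/dt = −Q_out = −0.009649 √h.
This is separable: 2 d(√h)/dt = −0.009649/A, so √h = √h₀ − (0.009649/(2A)) t.
Set h = 0: 2√h₀ = (0.009649/A) t_empty ⇒ t_empty = 2A√h₀/0.009649.
t_empty = 2·6.947·√1.142/0.009649 = 13.8940·1.06864/0.009649 = 1538.79 s.

1539 s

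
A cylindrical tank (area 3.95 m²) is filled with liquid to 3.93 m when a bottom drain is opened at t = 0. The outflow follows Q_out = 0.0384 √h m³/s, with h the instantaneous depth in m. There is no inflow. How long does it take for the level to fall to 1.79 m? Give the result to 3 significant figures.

A dh/dt = −Q_out = −0.0384 √h.
∫ h^(−1/2) dh = −(0.0384/A) ∫ dt, giving 2√h = 2√h₀ − (0.0384/A) t.
t = 2A(√h₀ − √h)/0.0384 = 2·3.95·(√3.93 − √1.79)/0.0384
  = 7.9000 × (1.9824 − 1.3379) / 0.0384 = 132.60 s.

133 s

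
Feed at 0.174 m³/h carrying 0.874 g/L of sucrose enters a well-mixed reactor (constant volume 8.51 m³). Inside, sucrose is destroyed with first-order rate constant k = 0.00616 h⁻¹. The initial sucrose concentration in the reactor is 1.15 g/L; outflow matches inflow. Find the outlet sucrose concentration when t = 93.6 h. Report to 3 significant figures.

Accumulation = in − out − consumed: V dC/dt = Q C_in − Q C − k V C.
This is linear with rate a = Q/V + k = 0.026607 h⁻¹.
C_ss = Q C_in/(Q + kV) = 0.67165 g/L; C(t) = C_ss + (C₀ − C_ss) e^(−a t).
C(93.6) = 0.67165 + (0.47835)·e^(−0.026607·93.6) = 0.67165 + (0.47835)·0.082879 = 0.71129 g/L.

0.711 g/L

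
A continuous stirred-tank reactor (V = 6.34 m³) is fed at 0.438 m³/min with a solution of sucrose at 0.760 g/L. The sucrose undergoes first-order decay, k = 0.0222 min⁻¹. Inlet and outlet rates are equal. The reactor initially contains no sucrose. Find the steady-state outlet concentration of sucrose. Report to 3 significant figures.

0.575 g/L

Species balance: V dC/dt = Q C_in − Q C − k V C.
Steady state (dC/dt = 0): C_ss = Q C_in/(Q + kV) = C_in/(1 + kV/Q).
C_ss = 0.438·0.760/(0.438 + 0.0222·6.34) = 0.33288/0.57875 = 0.57517 g/L.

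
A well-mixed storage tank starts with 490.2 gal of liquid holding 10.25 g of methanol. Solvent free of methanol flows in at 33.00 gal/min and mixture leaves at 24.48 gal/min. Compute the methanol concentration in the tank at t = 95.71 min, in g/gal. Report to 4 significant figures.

Let m(t) be the amount of methanol. Volume: V(t) = V₀ + (Q_in − Q_out) t = 490.2 + 8.52000 t; V(95.71) = 1305.65 gal.
Species balance (pure solvent in): dm/dt = −Q_out · m/V(t).
Separate: dm/m = −Q_out dt/V(t) ⇒ ln(m/m₀) = −(Q_out/(Q_in−Q_out)) ln(V/V₀).
m = m₀ (V₀/V)^(Q_out/(Q_in−Q_out)) = 10.25 × (490.2/1305.65)^(2.87324) = 0.614179 g.
C = m/V = 0.614179/1305.65 = 0.000470401 g/gal.

0.0004704 g/gal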